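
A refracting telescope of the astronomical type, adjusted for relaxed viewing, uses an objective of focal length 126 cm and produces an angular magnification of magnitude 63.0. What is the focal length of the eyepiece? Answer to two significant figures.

2.0 cm

|M| = f_obj/f_eye, so f_eye = f_obj/|M| = 126/63.0 = 2.000 cm.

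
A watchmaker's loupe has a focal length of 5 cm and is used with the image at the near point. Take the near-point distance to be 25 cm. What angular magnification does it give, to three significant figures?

6.00

M = 1 + D/f = 1 + 25/5 = 6.000.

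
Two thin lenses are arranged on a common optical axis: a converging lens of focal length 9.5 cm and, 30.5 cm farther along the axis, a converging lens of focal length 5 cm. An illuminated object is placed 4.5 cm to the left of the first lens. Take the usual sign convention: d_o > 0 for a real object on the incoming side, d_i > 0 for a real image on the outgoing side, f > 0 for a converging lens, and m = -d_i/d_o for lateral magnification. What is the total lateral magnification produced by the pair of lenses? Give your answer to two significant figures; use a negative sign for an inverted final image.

Lens 1: 1/d_i1 = 1/f_1 - 1/d_o1 = 1/9.5 - 1/4.5 = -0.11696 cm^-1, so d_i1 = -8.550 cm.
m_1 = -(-8.550)/4.5 = 1.9000.
The intermediate image is virtual, 8.550 cm to the left of lens 1, so d_o2 = L - d_i1 = 30.5 - (-8.550) = 39.050 cm.
Lens 2: 1/d_i2 = 1/f_2 - 1/d_o2 = 1/5 - 1/(39.050) = 0.17439 cm^-1, so d_i2 = 5.734 cm.
m_2 = -(5.734)/(39.050) = -0.1468.
The system's lateral magnification is m_1 m_2 = (1.9000)(-0.1468) = -0.2790.

-0.28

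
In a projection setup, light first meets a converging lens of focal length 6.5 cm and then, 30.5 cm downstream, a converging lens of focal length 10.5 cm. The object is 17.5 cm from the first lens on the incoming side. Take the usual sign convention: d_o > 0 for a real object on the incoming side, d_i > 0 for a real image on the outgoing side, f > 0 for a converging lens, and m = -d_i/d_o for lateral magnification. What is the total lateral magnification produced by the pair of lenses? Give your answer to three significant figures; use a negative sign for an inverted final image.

0.642

Lens 1: 1/d_i1 = 1/f_1 - 1/d_o1 = 1/6.5 - 1/17.5 = 0.09670 cm^-1, so d_i1 = 10.341 cm.
m_1 = -(10.341)/17.5 = -0.5909.
That image sits 20.159 cm in front of the second lens, so d_o2 = 20.159 cm.
Lens 2: 1/d_i2 = 1/f_2 - 1/d_o2 = 1/10.5 - 1/(20.159) = 0.04563 cm^-1, so d_i2 = 21.914 cm.
m_2 = -(21.914)/(20.159) = -1.0871.
Overall magnification: m = m_1 m_2 = 0.6424.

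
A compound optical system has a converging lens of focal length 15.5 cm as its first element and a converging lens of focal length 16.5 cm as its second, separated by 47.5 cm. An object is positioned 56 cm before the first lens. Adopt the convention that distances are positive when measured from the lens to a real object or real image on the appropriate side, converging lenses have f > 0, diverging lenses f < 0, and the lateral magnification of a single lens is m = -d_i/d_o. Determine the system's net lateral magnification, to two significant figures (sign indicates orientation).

0.66

Applying the thin-lens equation to the first lens, 1/15.5 = 1/56 + 1/d_i1, which gives d_i1 = 21.432 cm.
Its lateral magnification is m_1 = -d_i1/d_o1 = -(21.432)/56 = -0.3827.
That image sits 26.068 cm in front of the second lens, so d_o2 = 26.068 cm.
Applying the thin-lens equation again with f_2 = 16.5 cm and d_o2 = 26.068 cm gives d_i2 = 44.955 cm.
m_2 = -(44.955)/(26.068) = -1.7245.
The system's lateral magnification is m_1 m_2 = (-0.3827)(-1.7245) = 0.6600.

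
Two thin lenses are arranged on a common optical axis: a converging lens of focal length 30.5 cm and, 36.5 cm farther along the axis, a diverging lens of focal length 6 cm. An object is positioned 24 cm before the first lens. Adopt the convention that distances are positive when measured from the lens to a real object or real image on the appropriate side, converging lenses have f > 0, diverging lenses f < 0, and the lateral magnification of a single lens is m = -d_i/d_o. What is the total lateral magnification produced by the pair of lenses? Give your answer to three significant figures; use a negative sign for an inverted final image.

0.182

First lens: d_i1 = 1/(1/30.5 - 1/24) = -112.615 cm.
m_1 = -(-112.615)/24 = 4.6923.
The intermediate image is virtual, 112.615 cm to the left of lens 1, so d_o2 = L - d_i1 = 36.5 - (-112.615) = 149.115 cm.
Second lens: d_i2 = 1/(1/(-6) - 1/(149.115)) = -5.768 cm.
m_2 = -(-5.768)/(149.115) = 0.0387.
The system's lateral magnification is m_1 m_2 = (4.6923)(0.0387) = 0.1815.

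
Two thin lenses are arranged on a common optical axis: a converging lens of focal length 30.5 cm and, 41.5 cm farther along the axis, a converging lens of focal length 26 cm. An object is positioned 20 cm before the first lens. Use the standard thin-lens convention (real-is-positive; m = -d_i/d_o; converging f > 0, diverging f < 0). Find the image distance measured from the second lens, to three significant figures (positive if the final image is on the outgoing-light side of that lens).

Applying the thin-lens equation to the first lens, 1/30.5 = 1/20 + 1/d_i1, which gives d_i1 = -58.095 cm.
With d_i1 < 0 the first image is virtual and lies on the object side; the object distance for lens 2 is d_o2 = 41.5 - (-58.095) = 99.595 cm.
Applying the thin-lens equation again with f_2 = 26 cm and d_o2 = 99.595 cm gives d_i2 = 35.185 cm.

35.2 cm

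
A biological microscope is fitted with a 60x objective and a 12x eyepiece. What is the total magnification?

The overall magnification of a compound microscope is the product of the objective and eyepiece magnifications:
M = M_obj x M_eye = 60 x 12 = 720.

720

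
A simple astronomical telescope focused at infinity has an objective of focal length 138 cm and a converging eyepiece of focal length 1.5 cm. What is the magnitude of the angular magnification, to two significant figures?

|M| = f_obj/|f_eye| = 138/1.5 = 92.000.

92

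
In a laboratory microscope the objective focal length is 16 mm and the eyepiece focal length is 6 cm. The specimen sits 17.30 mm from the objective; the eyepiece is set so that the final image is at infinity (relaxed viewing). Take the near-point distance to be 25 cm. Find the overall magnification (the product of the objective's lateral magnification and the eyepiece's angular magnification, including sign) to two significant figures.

Convert to cm: f_obj = 16 mm = 1.6 cm; d_o = 17.30 mm = 1.73 cm.
Objective: 1/d_i = 1/f_obj - 1/d_o = 1/1.6 - 1/1.73 = 0.04697 cm^-1, so d_i = 21.292 cm.
m_obj = -d_i/d_o = -21.292/1.73 = -12.308.
Eyepiece angular magnification (image at infinity): M_eye = D/f_e = 25/6 = 4.167.
Overall M = m_obj x M_eye = (-12.308)(4.167) = -51.28.

-51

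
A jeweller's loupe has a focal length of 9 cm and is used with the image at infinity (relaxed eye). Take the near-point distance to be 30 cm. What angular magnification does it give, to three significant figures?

M = D/f = 30/9 = 3.333.

3.33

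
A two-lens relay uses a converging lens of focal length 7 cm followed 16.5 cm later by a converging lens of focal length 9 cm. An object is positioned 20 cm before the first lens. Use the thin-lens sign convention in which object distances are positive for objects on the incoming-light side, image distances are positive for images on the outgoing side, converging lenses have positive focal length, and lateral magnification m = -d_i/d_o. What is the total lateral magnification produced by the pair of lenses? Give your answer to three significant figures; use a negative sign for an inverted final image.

Lens 1: 1/d_i1 = 1/f_1 - 1/d_o1 = 1/7 - 1/20 = 0.09286 cm^-1, so d_i1 = 10.769 cm.
m_1 = -(10.769)/20 = -0.5385.
Object distance for lens 2: d_o2 = 16.5 - 10.769 = 5.731 cm.
Lens 2: 1/d_i2 = 1/f_2 - 1/d_o2 = 1/9 - 1/(5.731) = -0.06339 cm^-1, so d_i2 = -15.776 cm.
m_2 = -(-15.776)/(5.731) = 2.7529.
The system's lateral magnification is m_1 m_2 = (-0.5385)(2.7529) = -1.4824.

-1.48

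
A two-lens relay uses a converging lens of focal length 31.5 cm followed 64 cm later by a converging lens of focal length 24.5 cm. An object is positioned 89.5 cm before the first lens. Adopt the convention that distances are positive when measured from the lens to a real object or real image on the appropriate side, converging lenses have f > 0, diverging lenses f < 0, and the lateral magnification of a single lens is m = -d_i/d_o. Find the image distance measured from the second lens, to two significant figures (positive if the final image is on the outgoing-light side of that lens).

-41 cm

First lens: d_i1 = 1/(1/31.5 - 1/89.5) = 48.608 cm.
The intermediate image is 48.608 cm to the right of lens 1, so d_o2 = L - d_i1 = 64 - 48.608 = 15.392 cm.
Second lens: d_i2 = 1/(1/24.5 - 1/(15.392)) = -41.405 cm.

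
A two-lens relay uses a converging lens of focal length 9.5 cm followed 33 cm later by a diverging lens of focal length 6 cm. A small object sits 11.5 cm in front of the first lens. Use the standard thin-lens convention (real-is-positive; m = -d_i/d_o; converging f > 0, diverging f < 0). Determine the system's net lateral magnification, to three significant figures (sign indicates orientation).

1.82

Lens 1: 1/d_i1 = 1/f_1 - 1/d_o1 = 1/9.5 - 1/11.5 = 0.01831 cm^-1, so d_i1 = 54.625 cm.
m_1 = -(54.625)/11.5 = -4.7500.
Since 54.625 cm > 33 cm, the first image lies past the second lens and serves as a virtual object: d_o2 = L - d_i1 = -21.625 cm.
Lens 2: 1/d_i2 = 1/f_2 - 1/d_o2 = 1/(-6) - 1/(-21.625) = -0.12042 cm^-1, so d_i2 = -8.304 cm.
m_2 = -(-8.304)/(-21.625) = -0.3840.
Overall magnification: m = m_1 m_2 = 1.8240.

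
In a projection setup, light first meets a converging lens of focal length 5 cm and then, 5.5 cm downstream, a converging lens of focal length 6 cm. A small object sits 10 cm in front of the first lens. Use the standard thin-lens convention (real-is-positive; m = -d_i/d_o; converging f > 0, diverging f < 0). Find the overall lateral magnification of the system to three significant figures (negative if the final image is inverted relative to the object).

-0.571

Applying the thin-lens equation to the first lens, 1/5 = 1/10 + 1/d_i1, which gives d_i1 = 10.000 cm.
Its lateral magnification is m_1 = -d_i1/d_o1 = -(10.000)/10 = -1.0000.
Since 10.000 cm > 5.5 cm, the first image lies past the second lens and serves as a virtual object: d_o2 = L - d_i1 = -4.500 cm.
Applying the thin-lens equation again with f_2 = 6 cm and d_o2 = -4.500 cm gives d_i2 = 2.571 cm.
m_2 = -(2.571)/(-4.500) = 0.5714.
Overall magnification: m = m_1 m_2 = -0.5714.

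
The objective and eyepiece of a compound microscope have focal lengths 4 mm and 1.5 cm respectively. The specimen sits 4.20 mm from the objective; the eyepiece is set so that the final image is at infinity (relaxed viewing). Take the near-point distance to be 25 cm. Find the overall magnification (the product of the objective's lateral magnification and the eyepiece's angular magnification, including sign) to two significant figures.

-330

Convert to cm: f_obj = 4 mm = 0.4 cm; d_o = 4.20 mm = 0.42 cm.
Objective: 1/d_i = 1/f_obj - 1/d_o = 1/0.4 - 1/0.42 = 0.11905 cm^-1, so d_i = 8.400 cm.
m_obj = -d_i/d_o = -8.400/0.42 = -20.000.
Eyepiece angular magnification (image at infinity): M_eye = D/f_e = 25/1.5 = 16.667.
Overall M = m_obj x M_eye = (-20.000)(16.667) = -333.33.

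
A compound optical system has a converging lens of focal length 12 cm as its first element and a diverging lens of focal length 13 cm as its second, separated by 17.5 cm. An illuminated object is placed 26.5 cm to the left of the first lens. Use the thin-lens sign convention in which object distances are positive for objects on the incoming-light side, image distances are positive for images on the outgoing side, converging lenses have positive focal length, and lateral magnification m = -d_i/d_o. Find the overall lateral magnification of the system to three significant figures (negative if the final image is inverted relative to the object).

Applying the thin-lens equation to the first lens, 1/12 = 1/26.5 + 1/d_i1, which gives d_i1 = 21.931 cm.
Its lateral magnification is m_1 = -d_i1/d_o1 = -(21.931)/26.5 = -0.8276.
This image would form 21.931 cm past lens 1, i.e. 4.431 cm beyond lens 2, so it is a virtual object for lens 2: d_o2 = 17.5 - 21.931 = -4.431 cm.
Applying the thin-lens equation again with f_2 = -13 cm and d_o2 = -4.431 cm gives d_i2 = 6.722 cm.
m_2 = -(6.722)/(-4.431) = 1.5171.
Total m = m_1 x m_2 = (-0.8276)(1.5171) = -1.2555.

-1.26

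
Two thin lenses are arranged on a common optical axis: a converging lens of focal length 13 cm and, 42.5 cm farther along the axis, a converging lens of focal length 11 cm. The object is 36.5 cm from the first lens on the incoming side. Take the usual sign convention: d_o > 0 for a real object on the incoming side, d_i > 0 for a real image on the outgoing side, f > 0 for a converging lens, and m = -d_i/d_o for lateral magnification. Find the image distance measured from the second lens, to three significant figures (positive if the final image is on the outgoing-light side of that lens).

Lens 1: 1/d_i1 = 1/f_1 - 1/d_o1 = 1/13 - 1/36.5 = 0.04953 cm^-1, so d_i1 = 20.191 cm.
Object distance for lens 2: d_o2 = 42.5 - 20.191 = 22.309 cm.
Lens 2: 1/d_i2 = 1/f_2 - 1/d_o2 = 1/11 - 1/(22.309) = 0.04608 cm^-1, so d_i2 = 21.700 cm.

21.7 cm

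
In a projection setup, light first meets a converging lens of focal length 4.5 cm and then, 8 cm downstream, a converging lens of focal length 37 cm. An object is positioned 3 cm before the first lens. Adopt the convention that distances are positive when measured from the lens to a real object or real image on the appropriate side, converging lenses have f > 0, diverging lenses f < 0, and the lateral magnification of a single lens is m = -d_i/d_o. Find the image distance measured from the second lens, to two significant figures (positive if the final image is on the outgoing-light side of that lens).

-31 cm

Applying the thin-lens equation to the first lens, 1/4.5 = 1/3 + 1/d_i1, which gives d_i1 = -9.000 cm.
With d_i1 < 0 the first image is virtual and lies on the object side; the object distance for lens 2 is d_o2 = 8 - (-9.000) = 17.000 cm.
Applying the thin-lens equation again with f_2 = 37 cm and d_o2 = 17.000 cm gives d_i2 = -31.450 cm.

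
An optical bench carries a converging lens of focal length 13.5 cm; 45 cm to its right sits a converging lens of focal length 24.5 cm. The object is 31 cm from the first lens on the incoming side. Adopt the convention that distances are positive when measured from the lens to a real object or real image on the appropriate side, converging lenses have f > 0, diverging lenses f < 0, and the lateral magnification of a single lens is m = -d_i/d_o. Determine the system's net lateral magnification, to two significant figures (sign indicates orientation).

Lens 1: 1/d_i1 = 1/f_1 - 1/d_o1 = 1/13.5 - 1/31 = 0.04182 cm^-1, so d_i1 = 23.914 cm.
m_1 = -(23.914)/31 = -0.7714.
The intermediate image is 23.914 cm to the right of lens 1, so d_o2 = L - d_i1 = 45 - 23.914 = 21.086 cm.
Lens 2: 1/d_i2 = 1/f_2 - 1/d_o2 = 1/24.5 - 1/(21.086) = -0.00661 cm^-1, so d_i2 = -151.305 cm.
m_2 = -(-151.305)/(21.086) = 7.1757.
The system's lateral magnification is m_1 m_2 = (-0.7714)(7.1757) = -5.5356.

-5.5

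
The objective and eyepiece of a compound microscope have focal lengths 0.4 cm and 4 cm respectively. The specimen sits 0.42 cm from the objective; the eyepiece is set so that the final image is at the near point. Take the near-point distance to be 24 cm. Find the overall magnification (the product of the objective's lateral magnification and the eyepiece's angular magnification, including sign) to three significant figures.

-140

Objective: 1/d_i = 1/f_obj - 1/d_o = 1/0.4 - 1/0.42 = 0.11905 cm^-1, so d_i = 8.400 cm.
m_obj = -d_i/d_o = -8.400/0.42 = -20.000.
Eyepiece angular magnification (image at near point): M_eye = 1 + D/f_e = 1 + 24/4 = 7.000.
Overall M = m_obj x M_eye = (-20.000)(7.000) = -140.00.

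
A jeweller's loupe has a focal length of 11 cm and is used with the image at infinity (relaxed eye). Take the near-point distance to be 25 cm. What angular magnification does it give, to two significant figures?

2.3

M = D/f = 25/11 = 2.273.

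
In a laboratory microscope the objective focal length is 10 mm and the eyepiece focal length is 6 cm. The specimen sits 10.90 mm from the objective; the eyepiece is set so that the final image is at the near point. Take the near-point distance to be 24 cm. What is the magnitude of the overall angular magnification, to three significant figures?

Convert to cm: f_obj = 10 mm = 1 cm; d_o = 10.90 mm = 1.09 cm.
Objective: 1/d_i = 1/f_obj - 1/d_o = 1/1 - 1/1.09 = 0.08257 cm^-1, so d_i = 12.111 cm.
m_obj = -d_i/d_o = -12.111/1.09 = -11.111.
Eyepiece angular magnification (image at near point): M_eye = 1 + D/f_e = 1 + 24/6 = 5.000.
Overall M = m_obj x M_eye = (-11.111)(5.000) = -55.56.
|M| = 55.56.

55.6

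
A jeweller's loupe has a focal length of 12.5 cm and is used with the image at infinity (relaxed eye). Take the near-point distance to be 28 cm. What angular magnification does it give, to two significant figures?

2.2

M = D/f = 28/12.5 = 2.240.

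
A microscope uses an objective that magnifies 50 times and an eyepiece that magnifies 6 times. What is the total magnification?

300

The overall magnification of a compound microscope is the product of the objective and eyepiece magnifications:
M = M_obj x M_eye = 50 x 6 = 300.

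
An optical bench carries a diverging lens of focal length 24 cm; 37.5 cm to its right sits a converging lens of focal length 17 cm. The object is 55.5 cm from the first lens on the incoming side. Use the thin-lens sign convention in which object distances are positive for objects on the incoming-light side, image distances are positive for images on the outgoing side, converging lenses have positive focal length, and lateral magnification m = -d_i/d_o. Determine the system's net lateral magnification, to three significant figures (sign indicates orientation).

-0.138

First lens: d_i1 = 1/(1/(-24) - 1/55.5) = -16.755 cm.
m_1 = -(-16.755)/55.5 = 0.3019.
With d_i1 < 0 the first image is virtual and lies on the object side; the object distance for lens 2 is d_o2 = 37.5 - (-16.755) = 54.255 cm.
Second lens: d_i2 = 1/(1/17 - 1/(54.255)) = 24.757 cm.
m_2 = -(24.757)/(54.255) = -0.4563.
Overall magnification: m = m_1 m_2 = -0.1378.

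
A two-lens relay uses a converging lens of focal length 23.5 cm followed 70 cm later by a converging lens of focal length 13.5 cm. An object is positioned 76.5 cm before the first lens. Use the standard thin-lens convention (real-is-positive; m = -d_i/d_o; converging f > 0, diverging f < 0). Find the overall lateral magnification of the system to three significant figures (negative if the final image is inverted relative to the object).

0.265

Lens 1: 1/d_i1 = 1/f_1 - 1/d_o1 = 1/23.5 - 1/76.5 = 0.02948 cm^-1, so d_i1 = 33.920 cm.
m_1 = -(33.920)/76.5 = -0.4434.
The intermediate image is 33.920 cm to the right of lens 1, so d_o2 = L - d_i1 = 70 - 33.920 = 36.080 cm.
Lens 2: 1/d_i2 = 1/f_2 - 1/d_o2 = 1/13.5 - 1/(36.080) = 0.04636 cm^-1, so d_i2 = 21.571 cm.
m_2 = -(21.571)/(36.080) = -0.5979.
Total m = m_1 x m_2 = (-0.4434)(-0.5979) = 0.2651.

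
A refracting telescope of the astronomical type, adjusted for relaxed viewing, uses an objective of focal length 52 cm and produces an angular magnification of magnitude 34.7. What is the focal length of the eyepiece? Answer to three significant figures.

|M| = f_obj/f_eye, so f_eye = f_obj/|M| = 52/34.7 = 1.499 cm.

1.50 cm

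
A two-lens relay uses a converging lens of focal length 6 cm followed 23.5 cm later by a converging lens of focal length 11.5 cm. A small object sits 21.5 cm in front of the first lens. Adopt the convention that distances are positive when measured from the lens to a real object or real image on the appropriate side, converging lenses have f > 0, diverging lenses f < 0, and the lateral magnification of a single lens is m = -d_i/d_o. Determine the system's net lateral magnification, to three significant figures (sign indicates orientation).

First lens: d_i1 = 1/(1/6 - 1/21.5) = 8.323 cm.
m_1 = -(8.323)/21.5 = -0.3871.
That image sits 15.177 cm in front of the second lens, so d_o2 = 15.177 cm.
Second lens: d_i2 = 1/(1/11.5 - 1/(15.177)) = 47.463 cm.
m_2 = -(47.463)/(15.177) = -3.1272.
Total m = m_1 x m_2 = (-0.3871)(-3.1272) = 1.2105.

1.21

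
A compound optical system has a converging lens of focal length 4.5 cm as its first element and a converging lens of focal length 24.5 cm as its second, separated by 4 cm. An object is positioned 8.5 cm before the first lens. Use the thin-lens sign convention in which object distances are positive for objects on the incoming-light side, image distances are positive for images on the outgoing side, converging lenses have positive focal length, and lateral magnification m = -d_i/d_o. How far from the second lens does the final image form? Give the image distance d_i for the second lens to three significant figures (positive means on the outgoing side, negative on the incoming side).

Applying the thin-lens equation to the first lens, 1/4.5 = 1/8.5 + 1/d_i1, which gives d_i1 = 9.563 cm.
Since 9.563 cm > 4 cm, the first image lies past the second lens and serves as a virtual object: d_o2 = L - d_i1 = -5.563 cm.
Applying the thin-lens equation again with f_2 = 24.5 cm and d_o2 = -5.563 cm gives d_i2 = 4.533 cm.

4.53 cm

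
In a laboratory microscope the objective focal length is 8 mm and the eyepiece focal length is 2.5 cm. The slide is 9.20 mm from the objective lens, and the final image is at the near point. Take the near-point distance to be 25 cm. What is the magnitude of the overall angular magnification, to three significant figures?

Convert to cm: f_obj = 8 mm = 0.8 cm; d_o = 9.20 mm = 0.92 cm.
Objective: 1/d_i = 1/f_obj - 1/d_o = 1/0.8 - 1/0.92 = 0.16304 cm^-1, so d_i = 6.133 cm.
m_obj = -d_i/d_o = -6.133/0.92 = -6.667.
Eyepiece angular magnification (image at near point): M_eye = 1 + D/f_e = 1 + 25/2.5 = 11.000.
Overall M = m_obj x M_eye = (-6.667)(11.000) = -73.33.
|M| = 73.33.

73.3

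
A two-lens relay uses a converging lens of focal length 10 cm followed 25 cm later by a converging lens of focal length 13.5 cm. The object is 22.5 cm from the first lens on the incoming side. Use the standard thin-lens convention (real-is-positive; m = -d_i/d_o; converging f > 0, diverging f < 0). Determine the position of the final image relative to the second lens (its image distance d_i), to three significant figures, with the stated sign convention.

First lens: d_i1 = 1/(1/10 - 1/22.5) = 18.000 cm.
Object distance for lens 2: d_o2 = 25 - 18.000 = 7.000 cm.
Second lens: d_i2 = 1/(1/13.5 - 1/(7.000)) = -14.538 cm.

-14.5 cm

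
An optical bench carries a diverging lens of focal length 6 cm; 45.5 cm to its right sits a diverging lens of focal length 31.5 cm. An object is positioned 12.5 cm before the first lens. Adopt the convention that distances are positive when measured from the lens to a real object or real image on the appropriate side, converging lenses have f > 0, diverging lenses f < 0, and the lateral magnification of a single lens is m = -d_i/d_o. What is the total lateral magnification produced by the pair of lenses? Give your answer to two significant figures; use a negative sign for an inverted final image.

0.13

First lens: d_i1 = 1/(1/(-6) - 1/12.5) = -4.054 cm.
m_1 = -(-4.054)/12.5 = 0.3243.
With d_i1 < 0 the first image is virtual and lies on the object side; the object distance for lens 2 is d_o2 = 45.5 - (-4.054) = 49.554 cm.
Second lens: d_i2 = 1/(1/(-31.5) - 1/(49.554)) = -19.258 cm.
m_2 = -(-19.258)/(49.554) = 0.3886.
Overall magnification: m = m_1 m_2 = 0.1260.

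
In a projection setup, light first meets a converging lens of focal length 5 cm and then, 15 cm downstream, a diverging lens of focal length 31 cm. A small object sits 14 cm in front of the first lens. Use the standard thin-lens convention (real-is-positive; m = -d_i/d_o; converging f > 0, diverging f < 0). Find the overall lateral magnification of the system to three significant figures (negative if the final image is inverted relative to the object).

-0.451

Applying the thin-lens equation to the first lens, 1/5 = 1/14 + 1/d_i1, which gives d_i1 = 7.778 cm.
Its lateral magnification is m_1 = -d_i1/d_o1 = -(7.778)/14 = -0.5556.
The intermediate image is 7.778 cm to the right of lens 1, so d_o2 = L - d_i1 = 15 - 7.778 = 7.222 cm.
Applying the thin-lens equation again with f_2 = -31 cm and d_o2 = 7.222 cm gives d_i2 = -5.858 cm.
m_2 = -(-5.858)/(7.222) = 0.8110.
Total m = m_1 x m_2 = (-0.5556)(0.8110) = -0.4506.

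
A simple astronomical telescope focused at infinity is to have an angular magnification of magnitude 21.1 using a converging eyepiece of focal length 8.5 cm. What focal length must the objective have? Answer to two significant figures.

|M| = f_obj/|f_eye|, so f_obj = |M| x |f_eye| = 21.1 x 8.5 = 179.350 cm.

180 cm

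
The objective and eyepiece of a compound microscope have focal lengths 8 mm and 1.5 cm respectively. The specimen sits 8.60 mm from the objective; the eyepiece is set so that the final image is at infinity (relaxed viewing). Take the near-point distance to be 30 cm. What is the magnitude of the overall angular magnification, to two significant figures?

270

Convert to cm: f_obj = 8 mm = 0.8 cm; d_o = 8.60 mm = 0.86 cm.
Objective: 1/d_i = 1/f_obj - 1/d_o = 1/0.8 - 1/0.86 = 0.08721 cm^-1, so d_i = 11.467 cm.
m_obj = -d_i/d_o = -11.467/0.86 = -13.333.
Eyepiece angular magnification (image at infinity): M_eye = D/f_e = 30/1.5 = 20.000.
Overall M = m_obj x M_eye = (-13.333)(20.000) = -266.67.
|M| = 266.67.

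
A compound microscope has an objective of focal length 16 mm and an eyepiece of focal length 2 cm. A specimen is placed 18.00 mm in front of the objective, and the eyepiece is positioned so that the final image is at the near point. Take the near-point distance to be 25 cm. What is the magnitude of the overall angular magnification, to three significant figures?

108

Convert to cm: f_obj = 16 mm = 1.6 cm; d_o = 18.00 mm = 1.80 cm.
Objective: 1/d_i = 1/f_obj - 1/d_o = 1/1.6 - 1/1.80 = 0.06944 cm^-1, so d_i = 14.400 cm.
m_obj = -d_i/d_o = -14.400/1.80 = -8.000.
Eyepiece angular magnification (image at near point): M_eye = 1 + D/f_e = 1 + 25/2 = 13.500.
Overall M = m_obj x M_eye = (-8.000)(13.500) = -108.00.
|M| = 108.00.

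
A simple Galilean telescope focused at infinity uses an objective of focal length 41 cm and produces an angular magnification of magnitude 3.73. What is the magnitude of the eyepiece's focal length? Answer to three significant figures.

11.0 cm

|M| = f_obj/|f_eye|, so |f_eye| = f_obj/|M| = 41/3.73 = 10.992 cm.
(The eyepiece is diverging, so its signed focal length is -10.992 cm.)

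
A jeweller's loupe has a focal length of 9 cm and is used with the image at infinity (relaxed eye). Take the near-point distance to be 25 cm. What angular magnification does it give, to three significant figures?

M = D/f = 25/9 = 2.778.

2.78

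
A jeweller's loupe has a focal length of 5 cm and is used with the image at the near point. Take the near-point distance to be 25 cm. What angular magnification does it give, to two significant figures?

6.0

M = 1 + D/f = 1 + 25/5 = 6.000.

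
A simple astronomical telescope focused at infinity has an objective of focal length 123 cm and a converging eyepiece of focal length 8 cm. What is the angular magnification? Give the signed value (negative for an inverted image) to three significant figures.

-15.4

M = -f_obj/f_eye = -123/(8) = -15.375.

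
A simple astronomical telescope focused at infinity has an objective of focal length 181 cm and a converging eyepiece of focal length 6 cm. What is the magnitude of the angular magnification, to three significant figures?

|M| = f_obj/|f_eye| = 181/6 = 30.167.

30.2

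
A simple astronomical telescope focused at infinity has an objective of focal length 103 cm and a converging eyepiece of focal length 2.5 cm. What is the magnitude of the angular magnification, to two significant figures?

|M| = f_obj/|f_eye| = 103/2.5 = 41.200.

41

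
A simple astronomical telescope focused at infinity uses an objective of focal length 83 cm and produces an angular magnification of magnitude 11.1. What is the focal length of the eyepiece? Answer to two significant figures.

|M| = f_obj/f_eye, so f_eye = f_obj/|M| = 83/11.1 = 7.477 cm.

7.5 cm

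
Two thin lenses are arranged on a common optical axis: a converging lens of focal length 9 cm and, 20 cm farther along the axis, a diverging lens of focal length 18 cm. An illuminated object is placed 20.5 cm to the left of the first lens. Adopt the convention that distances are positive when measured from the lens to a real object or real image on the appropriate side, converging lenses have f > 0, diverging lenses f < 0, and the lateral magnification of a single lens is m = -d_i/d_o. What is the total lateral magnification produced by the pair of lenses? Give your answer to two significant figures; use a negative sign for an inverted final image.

Lens 1: 1/d_i1 = 1/f_1 - 1/d_o1 = 1/9 - 1/20.5 = 0.06233 cm^-1, so d_i1 = 16.043 cm.
m_1 = -(16.043)/20.5 = -0.7826.
Object distance for lens 2: d_o2 = 20 - 16.043 = 3.957 cm.
Lens 2: 1/d_i2 = 1/f_2 - 1/d_o2 = 1/(-18) - 1/(3.957) = -0.30830 cm^-1, so d_i2 = -3.244 cm.
m_2 = -(-3.244)/(3.957) = 0.8198.
Overall magnification: m = m_1 m_2 = -0.6416.

-0.64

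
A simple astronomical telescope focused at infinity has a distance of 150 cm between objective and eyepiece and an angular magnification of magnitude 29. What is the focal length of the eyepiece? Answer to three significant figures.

In normal adjustment the tube length equals f_obj + f_eye and |M| = f_obj/f_eye.
So f_obj = 29 f_eye and 29 f_eye + f_eye = 150 cm, giving f_eye = 150/30 = 5.000 cm and f_obj = 145.000 cm.

5.00 cm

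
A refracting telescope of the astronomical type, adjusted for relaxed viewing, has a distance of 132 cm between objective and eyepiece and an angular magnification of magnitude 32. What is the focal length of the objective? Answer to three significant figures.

In normal adjustment the tube length equals f_obj + f_eye and |M| = f_obj/f_eye.
So f_obj = 32 f_eye and 32 f_eye + f_eye = 132 cm, giving f_eye = 132/33 = 4.000 cm and f_obj = 128.000 cm.

128 cm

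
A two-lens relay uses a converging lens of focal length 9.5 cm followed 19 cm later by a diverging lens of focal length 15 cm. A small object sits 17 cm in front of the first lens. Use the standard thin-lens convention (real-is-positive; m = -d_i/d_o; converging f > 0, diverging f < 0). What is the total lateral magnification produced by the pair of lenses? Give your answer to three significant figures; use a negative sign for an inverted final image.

Lens 1: 1/d_i1 = 1/f_1 - 1/d_o1 = 1/9.5 - 1/17 = 0.04644 cm^-1, so d_i1 = 21.533 cm.
m_1 = -(21.533)/17 = -1.2667.
Since 21.533 cm > 19 cm, the first image lies past the second lens and serves as a virtual object: d_o2 = L - d_i1 = -2.533 cm.
Lens 2: 1/d_i2 = 1/f_2 - 1/d_o2 = 1/(-15) - 1/(-2.533) = 0.32807 cm^-1, so d_i2 = 3.048 cm.
m_2 = -(3.048)/(-2.533) = 1.2032.
Overall magnification: m = m_1 m_2 = -1.5241.

-1.52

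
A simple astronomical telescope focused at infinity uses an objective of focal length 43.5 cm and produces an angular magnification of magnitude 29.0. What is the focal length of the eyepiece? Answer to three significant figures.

1.50 cm

|M| = f_obj/f_eye, so f_eye = f_obj/|M| = 43.5/29.0 = 1.500 cm.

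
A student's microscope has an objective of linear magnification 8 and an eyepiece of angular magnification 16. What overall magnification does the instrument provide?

The overall magnification of a compound microscope is the product of the objective and eyepiece magnifications:
M = M_obj x M_eye = 8 x 16 = 128.

128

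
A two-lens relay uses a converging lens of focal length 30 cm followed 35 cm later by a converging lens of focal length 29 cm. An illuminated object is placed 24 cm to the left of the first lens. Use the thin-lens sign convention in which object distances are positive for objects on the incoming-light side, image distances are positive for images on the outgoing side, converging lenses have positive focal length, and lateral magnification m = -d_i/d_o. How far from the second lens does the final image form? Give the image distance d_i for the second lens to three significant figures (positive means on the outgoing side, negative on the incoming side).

35.7 cm

First lens: d_i1 = 1/(1/30 - 1/24) = -120.000 cm.
With d_i1 < 0 the first image is virtual and lies on the object side; the object distance for lens 2 is d_o2 = 35 - (-120.000) = 155.000 cm.
Second lens: d_i2 = 1/(1/29 - 1/(155.000)) = 35.675 cm.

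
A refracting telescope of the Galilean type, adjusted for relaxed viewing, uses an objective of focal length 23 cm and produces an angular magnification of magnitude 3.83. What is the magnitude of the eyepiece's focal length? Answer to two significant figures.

6.0 cm

|M| = f_obj/|f_eye|, so |f_eye| = f_obj/|M| = 23/3.83 = 6.005 cm.
(The eyepiece is diverging, so its signed focal length is -6.005 cm.)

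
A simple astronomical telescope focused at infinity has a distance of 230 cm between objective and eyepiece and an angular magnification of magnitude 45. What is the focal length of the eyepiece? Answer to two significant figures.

5.0 cm

In normal adjustment the tube length equals f_obj + f_eye and |M| = f_obj/f_eye.
So f_obj = 45 f_eye and 45 f_eye + f_eye = 230 cm, giving f_eye = 230/46 = 5.000 cm and f_obj = 225.000 cm.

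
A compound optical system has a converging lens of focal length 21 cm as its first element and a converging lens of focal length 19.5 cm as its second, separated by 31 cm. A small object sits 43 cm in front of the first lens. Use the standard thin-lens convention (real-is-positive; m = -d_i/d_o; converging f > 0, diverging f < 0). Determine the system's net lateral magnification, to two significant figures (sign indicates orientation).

First lens: d_i1 = 1/(1/21 - 1/43) = 41.045 cm.
m_1 = -(41.045)/43 = -0.9545.
Since 41.045 cm > 31 cm, the first image lies past the second lens and serves as a virtual object: d_o2 = L - d_i1 = -10.045 cm.
Second lens: d_i2 = 1/(1/19.5 - 1/(-10.045)) = 6.630 cm.
m_2 = -(6.630)/(-10.045) = 0.6600.
Total m = m_1 x m_2 = (-0.9545)(0.6600) = -0.6300.

-0.63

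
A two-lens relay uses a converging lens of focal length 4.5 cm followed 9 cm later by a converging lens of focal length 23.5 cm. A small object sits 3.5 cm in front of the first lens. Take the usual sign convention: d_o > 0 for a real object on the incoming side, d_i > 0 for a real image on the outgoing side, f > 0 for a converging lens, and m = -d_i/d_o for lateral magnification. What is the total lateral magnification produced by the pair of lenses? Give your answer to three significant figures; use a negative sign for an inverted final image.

Applying the thin-lens equation to the first lens, 1/4.5 = 1/3.5 + 1/d_i1, which gives d_i1 = -15.750 cm.
Its lateral magnification is m_1 = -d_i1/d_o1 = -(-15.750)/3.5 = 4.5000.
With d_i1 < 0 the first image is virtual and lies on the object side; the object distance for lens 2 is d_o2 = 9 - (-15.750) = 24.750 cm.
Applying the thin-lens equation again with f_2 = 23.5 cm and d_o2 = 24.750 cm gives d_i2 = 465.300 cm.
m_2 = -(465.300)/(24.750) = -18.8000.
Total m = m_1 x m_2 = (4.5000)(-18.8000) = -84.6000.

-84.6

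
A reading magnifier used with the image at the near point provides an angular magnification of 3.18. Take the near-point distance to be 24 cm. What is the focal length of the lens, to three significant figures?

11.0 cm

For the image at the near point, M = 1 + D/f.
f = D/(M - 1) = 24/(3.18 - 1) = 11.009 cm.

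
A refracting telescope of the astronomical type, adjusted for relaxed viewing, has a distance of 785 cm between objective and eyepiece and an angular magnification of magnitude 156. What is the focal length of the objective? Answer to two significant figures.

In normal adjustment the tube length equals f_obj + f_eye and |M| = f_obj/f_eye.
So f_obj = 156 f_eye and 156 f_eye + f_eye = 785 cm, giving f_eye = 785/157 = 5.000 cm and f_obj = 780.000 cm.

780 cm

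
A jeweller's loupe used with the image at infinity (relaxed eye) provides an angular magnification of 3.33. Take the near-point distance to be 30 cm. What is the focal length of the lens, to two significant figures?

For the image at infinity, M = D/f.
f = D/M = 30/3.33 = 9.009 cm.

9.0 cm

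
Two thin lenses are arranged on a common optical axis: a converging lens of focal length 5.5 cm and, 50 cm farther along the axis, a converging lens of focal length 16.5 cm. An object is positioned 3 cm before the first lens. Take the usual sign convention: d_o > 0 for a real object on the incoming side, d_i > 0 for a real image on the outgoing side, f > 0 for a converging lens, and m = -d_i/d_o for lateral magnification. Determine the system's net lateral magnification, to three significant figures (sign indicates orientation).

First lens: d_i1 = 1/(1/5.5 - 1/3) = -6.600 cm.
m_1 = -(-6.600)/3 = 2.2000.
With d_i1 < 0 the first image is virtual and lies on the object side; the object distance for lens 2 is d_o2 = 50 - (-6.600) = 56.600 cm.
Second lens: d_i2 = 1/(1/16.5 - 1/(56.600)) = 23.289 cm.
m_2 = -(23.289)/(56.600) = -0.4115.
Total m = m_1 x m_2 = (2.2000)(-0.4115) = -0.9052.

-0.905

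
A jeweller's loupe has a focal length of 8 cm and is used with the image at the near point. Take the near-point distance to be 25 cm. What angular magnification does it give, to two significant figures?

4.1

M = 1 + D/f = 1 + 25/8 = 4.125.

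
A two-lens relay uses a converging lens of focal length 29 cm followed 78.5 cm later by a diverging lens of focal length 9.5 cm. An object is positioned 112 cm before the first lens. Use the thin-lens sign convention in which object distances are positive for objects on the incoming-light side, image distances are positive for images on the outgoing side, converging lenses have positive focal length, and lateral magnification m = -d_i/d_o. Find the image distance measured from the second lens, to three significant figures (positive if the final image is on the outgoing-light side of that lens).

-7.65 cm

First lens: d_i1 = 1/(1/29 - 1/112) = 39.133 cm.
The intermediate image is 39.133 cm to the right of lens 1, so d_o2 = L - d_i1 = 78.5 - 39.133 = 39.367 cm.
Second lens: d_i2 = 1/(1/(-9.5) - 1/(39.367)) = -7.653 cm.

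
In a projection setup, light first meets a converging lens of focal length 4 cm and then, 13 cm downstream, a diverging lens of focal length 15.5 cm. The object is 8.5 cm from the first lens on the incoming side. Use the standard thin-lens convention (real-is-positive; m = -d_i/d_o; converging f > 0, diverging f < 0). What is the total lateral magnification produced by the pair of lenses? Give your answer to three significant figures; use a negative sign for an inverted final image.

-0.658

First lens: d_i1 = 1/(1/4 - 1/8.5) = 7.556 cm.
m_1 = -(7.556)/8.5 = -0.8889.
Object distance for lens 2: d_o2 = 13 - 7.556 = 5.444 cm.
Second lens: d_i2 = 1/(1/(-15.5) - 1/(5.444)) = -4.029 cm.
m_2 = -(-4.029)/(5.444) = 0.7401.
The system's lateral magnification is m_1 m_2 = (-0.8889)(0.7401) = -0.6578.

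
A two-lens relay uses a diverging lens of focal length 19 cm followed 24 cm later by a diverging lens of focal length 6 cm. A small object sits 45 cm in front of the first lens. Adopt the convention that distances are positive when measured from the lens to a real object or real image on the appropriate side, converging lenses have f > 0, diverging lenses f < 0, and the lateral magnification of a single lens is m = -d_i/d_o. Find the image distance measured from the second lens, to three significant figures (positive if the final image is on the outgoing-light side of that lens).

-5.17 cm

Lens 1: 1/d_i1 = 1/f_1 - 1/d_o1 = 1/(-19) - 1/45 = -0.07485 cm^-1, so d_i1 = -13.359 cm.
With d_i1 < 0 the first image is virtual and lies on the object side; the object distance for lens 2 is d_o2 = 24 - (-13.359) = 37.359 cm.
Lens 2: 1/d_i2 = 1/f_2 - 1/d_o2 = 1/(-6) - 1/(37.359) = -0.19343 cm^-1, so d_i2 = -5.170 cm.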